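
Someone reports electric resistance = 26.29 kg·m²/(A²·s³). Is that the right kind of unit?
Yes

electric resistance has SI base units: kg * m^2 / (A^2 * s^3)
kg·m²/(A²·s³) reduces to the same SI base units, so it is a valid unit for electric resistance.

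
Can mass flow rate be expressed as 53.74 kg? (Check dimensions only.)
No

mass flow rate has SI base units: kg / s
kg does NOT reduce to kg / s; a valid unit for mass flow rate would be e.g. kg/s.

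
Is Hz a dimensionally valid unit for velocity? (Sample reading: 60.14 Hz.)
No

velocity has SI base units: m / s
Hz does NOT reduce to m / s; a valid unit for velocity would be e.g. m/s.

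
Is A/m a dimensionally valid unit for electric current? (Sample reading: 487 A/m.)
No

electric current has SI base units: A
A/m does NOT reduce to A; a valid unit for electric current would be e.g. A.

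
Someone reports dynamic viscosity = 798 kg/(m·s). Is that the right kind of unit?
Yes

dynamic viscosity has SI base units: kg / (m * s)
kg/(m·s) reduces to the same SI base units, so it is a valid unit for dynamic viscosity.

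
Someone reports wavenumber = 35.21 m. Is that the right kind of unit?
No

wavenumber has SI base units: 1 / m
m does NOT reduce to 1 / m; a valid unit for wavenumber would be e.g. 1/m.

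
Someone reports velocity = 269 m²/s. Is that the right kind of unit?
No

velocity has SI base units: m / s
m²/s does NOT reduce to m / s; a valid unit for velocity would be e.g. m/s.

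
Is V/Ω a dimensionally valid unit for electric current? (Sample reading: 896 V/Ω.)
Yes

electric current has SI base units: A
V/Ω reduces to the same SI base units, so it is a valid unit for electric current.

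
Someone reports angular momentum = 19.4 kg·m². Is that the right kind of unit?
No

angular momentum has SI base units: kg * m^2 / s
kg·m² does NOT reduce to kg * m^2 / s; a valid unit for angular momentum would be e.g. kg·m²/s.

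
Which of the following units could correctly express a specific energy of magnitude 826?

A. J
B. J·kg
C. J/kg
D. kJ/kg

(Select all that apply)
C, D

specific energy has SI base units: m^2 / s^2

Checking each option against m^2 / s^2:
  A. J: ✗ does not match
  B. J·kg: ✗ does not match
  C. J/kg: ✓ matches
  D. kJ/kg: ✓ matches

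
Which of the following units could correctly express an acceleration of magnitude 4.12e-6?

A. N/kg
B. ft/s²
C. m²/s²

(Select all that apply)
A, B

acceleration has SI base units: m / s^2

Checking each option against m / s^2:
  A. N/kg: ✓ matches
  B. ft/s²: ✓ matches
  C. m²/s²: ✗ does not match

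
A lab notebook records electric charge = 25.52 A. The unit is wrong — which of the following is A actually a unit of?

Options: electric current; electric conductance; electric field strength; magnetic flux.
electric current

electric charge should have units dimensionally equivalent to A * s (e.g. C).
The given unit 'A' reduces to A. Of the listed options, that is the dimensionality of electric current.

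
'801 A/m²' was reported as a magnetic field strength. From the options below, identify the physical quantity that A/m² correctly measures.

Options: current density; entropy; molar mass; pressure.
current density

magnetic field strength should have units dimensionally equivalent to A / m (e.g. A/m).
The given unit 'A/m²' reduces to A / m^2. Of the listed options, that is the dimensionality of current density.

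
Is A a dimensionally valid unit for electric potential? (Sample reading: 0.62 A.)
No

electric potential has SI base units: kg * m^2 / (A * s^3)
A does NOT reduce to kg * m^2 / (A * s^3); a valid unit for electric potential would be e.g. V.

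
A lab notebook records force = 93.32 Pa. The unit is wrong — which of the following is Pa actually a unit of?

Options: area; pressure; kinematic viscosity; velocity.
pressure

force should have units dimensionally equivalent to kg * m / s^2 (e.g. N).
The given unit 'Pa' reduces to kg / (m * s^2). Of the listed options, that is the dimensionality of pressure.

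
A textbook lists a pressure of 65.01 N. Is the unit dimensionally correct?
No

pressure has SI base units: kg / (m * s^2)
N does NOT reduce to kg / (m * s^2); a valid unit for pressure would be e.g. Pa.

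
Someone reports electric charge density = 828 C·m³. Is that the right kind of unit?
No

electric charge density has SI base units: A * s / m^3
C·m³ does NOT reduce to A * s / m^3; a valid unit for electric charge density would be e.g. C/m³.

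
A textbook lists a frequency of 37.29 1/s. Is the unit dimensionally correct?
Yes

frequency has SI base units: 1 / s
1/s reduces to the same SI base units, so it is a valid unit for frequency.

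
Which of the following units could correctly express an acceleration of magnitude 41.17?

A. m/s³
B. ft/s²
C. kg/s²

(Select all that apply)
B

acceleration has SI base units: m / s^2

Checking each option against m / s^2:
  A. m/s³: ✗ does not match
  B. ft/s²: ✓ matches
  C. kg/s²: ✗ does not match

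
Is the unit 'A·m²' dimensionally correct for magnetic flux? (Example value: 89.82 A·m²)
No

magnetic flux has SI base units: kg * m^2 / (A * s^2)
A·m² does NOT reduce to kg * m^2 / (A * s^2); a valid unit for magnetic flux would be e.g. Wb.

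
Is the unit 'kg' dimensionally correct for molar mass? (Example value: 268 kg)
No

molar mass has SI base units: kg / mol
kg does NOT reduce to kg / mol; a valid unit for molar mass would be e.g. kg/mol.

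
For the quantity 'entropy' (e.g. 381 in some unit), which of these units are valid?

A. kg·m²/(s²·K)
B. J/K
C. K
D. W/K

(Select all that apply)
A, B

entropy has SI base units: kg * m^2 / (s^2 * K)

Checking each option against kg * m^2 / (s^2 * K):
  A. kg·m²/(s²·K): ✓ matches
  B. J/K: ✓ matches
  C. K: ✗ does not match
  D. W/K: ✗ does not match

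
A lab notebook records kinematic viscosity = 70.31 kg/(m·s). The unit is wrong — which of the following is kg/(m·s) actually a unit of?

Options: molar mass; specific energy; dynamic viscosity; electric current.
dynamic viscosity

kinematic viscosity should have units dimensionally equivalent to m^2 / s (e.g. m²/s).
The given unit 'kg/(m·s)' reduces to kg / (m * s). Of the listed options, that is the dimensionality of dynamic viscosity.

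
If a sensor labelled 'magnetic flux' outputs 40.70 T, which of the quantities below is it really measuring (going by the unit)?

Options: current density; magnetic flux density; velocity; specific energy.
magnetic flux density

magnetic flux should have units dimensionally equivalent to kg * m^2 / (A * s^2) (e.g. Wb).
The given unit 'T' reduces to kg / (A * s^2). Of the listed options, that is the dimensionality of magnetic flux density.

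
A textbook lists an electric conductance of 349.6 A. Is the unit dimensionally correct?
No

electric conductance has SI base units: A^2 * s^3 / (kg * m^2)
A does NOT reduce to A^2 * s^3 / (kg * m^2); a valid unit for electric conductance would be e.g. S.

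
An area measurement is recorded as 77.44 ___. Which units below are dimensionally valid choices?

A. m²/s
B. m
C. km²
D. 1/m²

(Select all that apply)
C

area has SI base units: m^2

Checking each option against m^2:
  A. m²/s: ✗ does not match
  B. m: ✗ does not match
  C. km²: ✓ matches
  D. 1/m²: ✗ does not match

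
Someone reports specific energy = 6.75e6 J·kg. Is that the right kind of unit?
No

specific energy has SI base units: m^2 / s^2
J·kg does NOT reduce to m^2 / s^2; a valid unit for specific energy would be e.g. J/kg.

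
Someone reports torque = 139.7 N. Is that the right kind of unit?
No

torque has SI base units: kg * m^2 / s^2
N does NOT reduce to kg * m^2 / s^2; a valid unit for torque would be e.g. N·m.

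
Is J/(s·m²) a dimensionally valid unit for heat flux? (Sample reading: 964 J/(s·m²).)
Yes

heat flux has SI base units: kg / s^3
J/(s·m²) reduces to the same SI base units, so it is a valid unit for heat flux.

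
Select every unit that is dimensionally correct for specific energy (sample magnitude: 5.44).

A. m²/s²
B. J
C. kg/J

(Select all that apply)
A

specific energy has SI base units: m^2 / s^2

Checking each option against m^2 / s^2:
  A. m²/s²: ✓ matches
  B. J: ✗ does not match
  C. kg/J: ✗ does not match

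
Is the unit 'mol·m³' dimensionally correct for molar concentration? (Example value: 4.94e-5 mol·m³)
No

molar concentration has SI base units: mol / m^3
mol·m³ does NOT reduce to mol / m^3; a valid unit for molar concentration would be e.g. mol/m³.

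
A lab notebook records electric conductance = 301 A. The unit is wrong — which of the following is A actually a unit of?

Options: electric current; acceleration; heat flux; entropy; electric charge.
electric current

electric conductance should have units dimensionally equivalent to A^2 * s^3 / (kg * m^2) (e.g. S).
The given unit 'A' reduces to A. Of the listed options, that is the dimensionality of electric current.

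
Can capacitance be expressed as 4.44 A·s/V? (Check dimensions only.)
Yes

capacitance has SI base units: A^2 * s^4 / (kg * m^2)
A·s/V reduces to the same SI base units, so it is a valid unit for capacitance.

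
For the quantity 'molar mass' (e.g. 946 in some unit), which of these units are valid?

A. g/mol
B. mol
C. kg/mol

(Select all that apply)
A, C

molar mass has SI base units: kg / mol

Checking each option against kg / mol:
  A. g/mol: ✓ matches
  B. mol: ✗ does not match
  C. kg/mol: ✓ matches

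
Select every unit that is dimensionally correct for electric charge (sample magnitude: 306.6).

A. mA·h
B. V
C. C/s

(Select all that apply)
A

electric charge has SI base units: A * s

Checking each option against A * s:
  A. mA·h: ✓ matches
  B. V: ✗ does not match
  C. C/s: ✗ does not match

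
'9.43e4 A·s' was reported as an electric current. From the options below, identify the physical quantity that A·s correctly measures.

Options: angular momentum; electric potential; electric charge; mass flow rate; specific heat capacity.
electric charge

electric current should have units dimensionally equivalent to A (e.g. A).
The given unit 'A·s' reduces to A * s. Of the listed options, that is the dimensionality of electric charge.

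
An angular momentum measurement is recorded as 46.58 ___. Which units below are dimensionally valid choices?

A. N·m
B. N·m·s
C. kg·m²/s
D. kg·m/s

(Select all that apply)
B, C

angular momentum has SI base units: kg * m^2 / s

Checking each option against kg * m^2 / s:
  A. N·m: ✗ does not match
  B. N·m·s: ✓ matches
  C. kg·m²/s: ✓ matches
  D. kg·m/s: ✗ does not match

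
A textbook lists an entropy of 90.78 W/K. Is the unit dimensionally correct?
No

entropy has SI base units: kg * m^2 / (s^2 * K)
W/K does NOT reduce to kg * m^2 / (s^2 * K); a valid unit for entropy would be e.g. J/K.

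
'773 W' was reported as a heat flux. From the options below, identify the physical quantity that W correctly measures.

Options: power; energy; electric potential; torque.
power

heat flux should have units dimensionally equivalent to kg / s^3 (e.g. W/m²).
The given unit 'W' reduces to kg * m^2 / s^3. Of the listed options, that is the dimensionality of power.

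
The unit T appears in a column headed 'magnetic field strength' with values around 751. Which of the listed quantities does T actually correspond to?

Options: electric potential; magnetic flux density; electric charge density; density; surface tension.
magnetic flux density

magnetic field strength should have units dimensionally equivalent to A / m (e.g. A/m).
The given unit 'T' reduces to kg / (A * s^2). Of the listed options, that is the dimensionality of magnetic flux density.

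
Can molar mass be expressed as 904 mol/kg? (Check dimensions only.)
No

molar mass has SI base units: kg / mol
mol/kg does NOT reduce to kg / mol; a valid unit for molar mass would be e.g. kg/mol.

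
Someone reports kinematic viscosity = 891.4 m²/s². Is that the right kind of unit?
No

kinematic viscosity has SI base units: m^2 / s
m²/s² does NOT reduce to m^2 / s; a valid unit for kinematic viscosity would be e.g. m²/s.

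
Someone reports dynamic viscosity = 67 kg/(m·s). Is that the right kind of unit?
Yes

dynamic viscosity has SI base units: kg / (m * s)
kg/(m·s) reduces to the same SI base units, so it is a valid unit for dynamic viscosity.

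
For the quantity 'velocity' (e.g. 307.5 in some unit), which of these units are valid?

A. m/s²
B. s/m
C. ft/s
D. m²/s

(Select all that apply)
C

velocity has SI base units: m / s

Checking each option against m / s:
  A. m/s²: ✗ does not match
  B. s/m: ✗ does not match
  C. ft/s: ✓ matches
  D. m²/s: ✗ does not match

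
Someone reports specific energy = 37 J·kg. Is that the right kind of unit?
No

specific energy has SI base units: m^2 / s^2
J·kg does NOT reduce to m^2 / s^2; a valid unit for specific energy would be e.g. J/kg.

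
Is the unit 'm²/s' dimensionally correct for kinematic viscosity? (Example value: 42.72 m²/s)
Yes

kinematic viscosity has SI base units: m^2 / s
m²/s reduces to the same SI base units, so it is a valid unit for kinematic viscosity.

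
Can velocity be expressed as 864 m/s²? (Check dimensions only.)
No

velocity has SI base units: m / s
m/s² does NOT reduce to m / s; a valid unit for velocity would be e.g. m/s.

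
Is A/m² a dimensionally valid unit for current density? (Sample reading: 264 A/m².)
Yes

current density has SI base units: A / m^2
A/m² reduces to the same SI base units, so it is a valid unit for current density.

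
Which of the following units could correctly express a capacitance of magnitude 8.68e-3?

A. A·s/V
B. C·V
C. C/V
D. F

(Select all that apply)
A, C, D

capacitance has SI base units: A^2 * s^4 / (kg * m^2)

Checking each option against A^2 * s^4 / (kg * m^2):
  A. A·s/V: ✓ matches
  B. C·V: ✗ does not match
  C. C/V: ✓ matches
  D. F: ✓ matches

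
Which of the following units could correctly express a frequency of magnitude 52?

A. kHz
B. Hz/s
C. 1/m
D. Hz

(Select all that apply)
A, D

frequency has SI base units: 1 / s

Checking each option against 1 / s:
  A. kHz: ✓ matches
  B. Hz/s: ✗ does not match
  C. 1/m: ✗ does not match
  D. Hz: ✓ matches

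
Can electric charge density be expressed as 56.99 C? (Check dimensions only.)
No

electric charge density has SI base units: A * s / m^3
C does NOT reduce to A * s / m^3; a valid unit for electric charge density would be e.g. C/m³.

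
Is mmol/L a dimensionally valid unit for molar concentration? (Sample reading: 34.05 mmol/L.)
Yes

molar concentration has SI base units: mol / m^3
mmol/L reduces to the same SI base units, so it is a valid unit for molar concentration.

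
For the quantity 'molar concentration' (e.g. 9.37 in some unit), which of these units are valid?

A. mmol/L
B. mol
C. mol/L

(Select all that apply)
A, C

molar concentration has SI base units: mol / m^3

Checking each option against mol / m^3:
  A. mmol/L: ✓ matches
  B. mol: ✗ does not match
  C. mol/L: ✓ matches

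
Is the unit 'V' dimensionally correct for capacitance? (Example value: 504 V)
No

capacitance has SI base units: A^2 * s^4 / (kg * m^2)
V does NOT reduce to A^2 * s^4 / (kg * m^2); a valid unit for capacitance would be e.g. F.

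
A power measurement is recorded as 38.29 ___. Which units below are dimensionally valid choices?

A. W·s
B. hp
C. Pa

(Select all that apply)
B

power has SI base units: kg * m^2 / s^3

Checking each option against kg * m^2 / s^3:
  A. W·s: ✗ does not match
  B. hp: ✓ matches
  C. Pa: ✗ does not match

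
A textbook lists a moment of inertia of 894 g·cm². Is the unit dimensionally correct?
Yes

moment of inertia has SI base units: kg * m^2
g·cm² reduces to the same SI base units, so it is a valid unit for moment of inertia.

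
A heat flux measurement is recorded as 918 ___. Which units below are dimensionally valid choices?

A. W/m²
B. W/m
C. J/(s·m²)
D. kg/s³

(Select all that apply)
A, C, D

heat flux has SI base units: kg / s^3

Checking each option against kg / s^3:
  A. W/m²: ✓ matches
  B. W/m: ✗ does not match
  C. J/(s·m²): ✓ matches
  D. kg/s³: ✓ matches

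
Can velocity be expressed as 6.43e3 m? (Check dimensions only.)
No

velocity has SI base units: m / s
m does NOT reduce to m / s; a valid unit for velocity would be e.g. m/s.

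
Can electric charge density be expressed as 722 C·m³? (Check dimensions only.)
No

electric charge density has SI base units: A * s / m^3
C·m³ does NOT reduce to A * s / m^3; a valid unit for electric charge density would be e.g. C/m³.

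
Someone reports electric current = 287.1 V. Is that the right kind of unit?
No

electric current has SI base units: A
V does NOT reduce to A; a valid unit for electric current would be e.g. A.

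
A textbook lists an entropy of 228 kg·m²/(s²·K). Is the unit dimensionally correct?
Yes

entropy has SI base units: kg * m^2 / (s^2 * K)
kg·m²/(s²·K) reduces to the same SI base units, so it is a valid unit for entropy.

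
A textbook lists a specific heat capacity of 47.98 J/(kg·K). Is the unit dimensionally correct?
Yes

specific heat capacity has SI base units: m^2 / (s^2 * K)
J/(kg·K) reduces to the same SI base units, so it is a valid unit for specific heat capacity.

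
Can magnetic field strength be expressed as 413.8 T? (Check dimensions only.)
No

magnetic field strength has SI base units: A / m
T does NOT reduce to A / m; a valid unit for magnetic field strength would be e.g. A/m.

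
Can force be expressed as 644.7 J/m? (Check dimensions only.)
Yes

force has SI base units: kg * m / s^2
J/m reduces to the same SI base units, so it is a valid unit for force.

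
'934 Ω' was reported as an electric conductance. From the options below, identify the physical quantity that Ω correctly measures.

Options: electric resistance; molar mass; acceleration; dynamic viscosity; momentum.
electric resistance

electric conductance should have units dimensionally equivalent to A^2 * s^3 / (kg * m^2) (e.g. S).
The given unit 'Ω' reduces to kg * m^2 / (A^2 * s^3). Of the listed options, that is the dimensionality of electric resistance.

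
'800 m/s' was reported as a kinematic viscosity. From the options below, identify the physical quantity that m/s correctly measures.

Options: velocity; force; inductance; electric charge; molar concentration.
velocity

kinematic viscosity should have units dimensionally equivalent to m^2 / s (e.g. m²/s).
The given unit 'm/s' reduces to m / s. Of the listed options, that is the dimensionality of velocity.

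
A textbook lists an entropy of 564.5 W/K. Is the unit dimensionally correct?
No

entropy has SI base units: kg * m^2 / (s^2 * K)
W/K does NOT reduce to kg * m^2 / (s^2 * K); a valid unit for entropy would be e.g. J/K.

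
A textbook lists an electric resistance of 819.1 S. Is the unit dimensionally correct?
No

electric resistance has SI base units: kg * m^2 / (A^2 * s^3)
S does NOT reduce to kg * m^2 / (A^2 * s^3); a valid unit for electric resistance would be e.g. Ω.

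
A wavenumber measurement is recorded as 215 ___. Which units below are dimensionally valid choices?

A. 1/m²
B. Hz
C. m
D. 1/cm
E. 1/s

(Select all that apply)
D

wavenumber has SI base units: 1 / m

Checking each option against 1 / m:
  A. 1/m²: ✗ does not match
  B. Hz: ✗ does not match
  C. m: ✗ does not match
  D. 1/cm: ✓ matches
  E. 1/s: ✗ does not match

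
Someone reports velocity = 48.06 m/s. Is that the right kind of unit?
Yes

velocity has SI base units: m / s
m/s reduces to the same SI base units, so it is a valid unit for velocity.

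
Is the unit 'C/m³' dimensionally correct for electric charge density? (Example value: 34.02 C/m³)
Yes

electric charge density has SI base units: A * s / m^3
C/m³ reduces to the same SI base units, so it is a valid unit for electric charge density.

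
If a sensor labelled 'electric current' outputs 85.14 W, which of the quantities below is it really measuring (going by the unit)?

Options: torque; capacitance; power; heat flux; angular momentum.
power

electric current should have units dimensionally equivalent to A (e.g. A).
The given unit 'W' reduces to kg * m^2 / s^3. Of the listed options, that is the dimensionality of power.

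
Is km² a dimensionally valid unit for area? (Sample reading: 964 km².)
Yes

area has SI base units: m^2
km² reduces to the same SI base units, so it is a valid unit for area.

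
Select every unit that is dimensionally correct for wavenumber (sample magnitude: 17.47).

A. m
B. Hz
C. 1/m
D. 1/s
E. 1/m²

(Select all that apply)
C

wavenumber has SI base units: 1 / m

Checking each option against 1 / m:
  A. m: ✗ does not match
  B. Hz: ✗ does not match
  C. 1/m: ✓ matches
  D. 1/s: ✗ does not match
  E. 1/m²: ✗ does not match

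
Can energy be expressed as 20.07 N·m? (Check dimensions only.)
Yes

energy has SI base units: kg * m^2 / s^2
N·m reduces to the same SI base units, so it is a valid unit for energy.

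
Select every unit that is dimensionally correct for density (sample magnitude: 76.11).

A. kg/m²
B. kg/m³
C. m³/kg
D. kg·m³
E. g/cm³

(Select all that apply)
B, E

density has SI base units: kg / m^3

Checking each option against kg / m^3:
  A. kg/m²: ✗ does not match
  B. kg/m³: ✓ matches
  C. m³/kg: ✗ does not match
  D. kg·m³: ✗ does not match
  E. g/cm³: ✓ matches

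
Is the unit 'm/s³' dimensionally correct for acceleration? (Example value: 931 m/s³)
No

acceleration has SI base units: m / s^2
m/s³ does NOT reduce to m / s^2; a valid unit for acceleration would be e.g. m/s².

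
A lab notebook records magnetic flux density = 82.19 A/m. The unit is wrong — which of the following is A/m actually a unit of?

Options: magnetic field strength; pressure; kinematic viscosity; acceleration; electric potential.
magnetic field strength

magnetic flux density should have units dimensionally equivalent to kg / (A * s^2) (e.g. T).
The given unit 'A/m' reduces to A / m. Of the listed options, that is the dimensionality of magnetic field strength.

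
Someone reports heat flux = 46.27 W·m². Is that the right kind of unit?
No

heat flux has SI base units: kg / s^3
W·m² does NOT reduce to kg / s^3; a valid unit for heat flux would be e.g. W/m².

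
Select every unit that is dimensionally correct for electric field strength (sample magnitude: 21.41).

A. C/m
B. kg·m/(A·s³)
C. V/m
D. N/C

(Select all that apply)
B, C, D

electric field strength has SI base units: kg * m / (A * s^3)

Checking each option against kg * m / (A * s^3):
  A. C/m: ✗ does not match
  B. kg·m/(A·s³): ✓ matches
  C. V/m: ✓ matches
  D. N/C: ✓ matches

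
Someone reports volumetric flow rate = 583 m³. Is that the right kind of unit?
No

volumetric flow rate has SI base units: m^3 / s
m³ does NOT reduce to m^3 / s; a valid unit for volumetric flow rate would be e.g. m³/s.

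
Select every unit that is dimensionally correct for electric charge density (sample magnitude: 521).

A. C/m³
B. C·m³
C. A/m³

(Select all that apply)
A

electric charge density has SI base units: A * s / m^3

Checking each option against A * s / m^3:
  A. C/m³: ✓ matches
  B. C·m³: ✗ does not match
  C. A/m³: ✗ does not match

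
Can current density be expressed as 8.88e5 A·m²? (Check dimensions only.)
No

current density has SI base units: A / m^2
A·m² does NOT reduce to A / m^2; a valid unit for current density would be e.g. A/m².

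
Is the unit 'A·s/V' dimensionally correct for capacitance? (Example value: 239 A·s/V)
Yes

capacitance has SI base units: A^2 * s^4 / (kg * m^2)
A·s/V reduces to the same SI base units, so it is a valid unit for capacitance.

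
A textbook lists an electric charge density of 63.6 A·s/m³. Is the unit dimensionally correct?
Yes

electric charge density has SI base units: A * s / m^3
A·s/m³ reduces to the same SI base units, so it is a valid unit for electric charge density.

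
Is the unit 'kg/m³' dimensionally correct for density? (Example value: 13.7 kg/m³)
Yes

density has SI base units: kg / m^3
kg/m³ reduces to the same SI base units, so it is a valid unit for density.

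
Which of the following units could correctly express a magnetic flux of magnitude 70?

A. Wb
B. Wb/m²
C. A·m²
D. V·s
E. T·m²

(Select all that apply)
A, D, E

magnetic flux has SI base units: kg * m^2 / (A * s^2)

Checking each option against kg * m^2 / (A * s^2):
  A. Wb: ✓ matches
  B. Wb/m²: ✗ does not match
  C. A·m²: ✗ does not match
  D. V·s: ✓ matches
  E. T·m²: ✓ matches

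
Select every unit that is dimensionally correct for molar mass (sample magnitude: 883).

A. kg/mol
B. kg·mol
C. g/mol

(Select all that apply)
A, C

molar mass has SI base units: kg / mol

Checking each option against kg / mol:
  A. kg/mol: ✓ matches
  B. kg·mol: ✗ does not match
  C. g/mol: ✓ matches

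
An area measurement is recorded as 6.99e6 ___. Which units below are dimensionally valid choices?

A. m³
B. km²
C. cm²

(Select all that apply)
B, C

area has SI base units: m^2

Checking each option against m^2:
  A. m³: ✗ does not match
  B. km²: ✓ matches
  C. cm²: ✓ matches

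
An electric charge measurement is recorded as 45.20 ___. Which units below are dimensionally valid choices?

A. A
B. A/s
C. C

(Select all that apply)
C

electric charge has SI base units: A * s

Checking each option against A * s:
  A. A: ✗ does not match
  B. A/s: ✗ does not match
  C. C: ✓ matches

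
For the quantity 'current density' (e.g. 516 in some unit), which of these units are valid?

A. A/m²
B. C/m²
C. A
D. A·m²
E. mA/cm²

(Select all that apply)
A, E

current density has SI base units: A / m^2

Checking each option against A / m^2:
  A. A/m²: ✓ matches
  B. C/m²: ✗ does not match
  C. A: ✗ does not match
  D. A·m²: ✗ does not match
  E. mA/cm²: ✓ matches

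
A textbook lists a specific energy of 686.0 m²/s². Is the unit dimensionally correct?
Yes

specific energy has SI base units: m^2 / s^2
m²/s² reduces to the same SI base units, so it is a valid unit for specific energy.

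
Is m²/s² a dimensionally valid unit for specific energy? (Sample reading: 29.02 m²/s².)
Yes

specific energy has SI base units: m^2 / s^2
m²/s² reduces to the same SI base units, so it is a valid unit for specific energy.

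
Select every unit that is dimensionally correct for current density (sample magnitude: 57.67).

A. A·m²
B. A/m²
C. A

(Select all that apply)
B

current density has SI base units: A / m^2

Checking each option against A / m^2:
  A. A·m²: ✗ does not match
  B. A/m²: ✓ matches
  C. A: ✗ does not match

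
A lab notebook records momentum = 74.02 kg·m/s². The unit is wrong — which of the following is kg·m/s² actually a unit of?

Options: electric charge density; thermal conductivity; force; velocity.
force

momentum should have units dimensionally equivalent to kg * m / s (e.g. kg·m/s).
The given unit 'kg·m/s²' reduces to kg * m / s^2. Of the listed options, that is the dimensionality of force.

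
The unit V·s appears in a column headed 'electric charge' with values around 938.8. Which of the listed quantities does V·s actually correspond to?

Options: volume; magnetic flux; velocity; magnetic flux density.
magnetic flux

electric charge should have units dimensionally equivalent to A * s (e.g. C).
The given unit 'V·s' reduces to kg * m^2 / (A * s^2). Of the listed options, that is the dimensionality of magnetic flux.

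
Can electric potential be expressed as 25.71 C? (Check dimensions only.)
No

electric potential has SI base units: kg * m^2 / (A * s^3)
C does NOT reduce to kg * m^2 / (A * s^3); a valid unit for electric potential would be e.g. V.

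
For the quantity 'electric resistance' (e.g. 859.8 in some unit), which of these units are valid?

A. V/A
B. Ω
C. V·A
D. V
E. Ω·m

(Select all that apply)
A, B

electric resistance has SI base units: kg * m^2 / (A^2 * s^3)

Checking each option against kg * m^2 / (A^2 * s^3):
  A. V/A: ✓ matches
  B. Ω: ✓ matches
  C. V·A: ✗ does not match
  D. V: ✗ does not match
  E. Ω·m: ✗ does not match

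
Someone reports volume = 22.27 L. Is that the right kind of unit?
Yes

volume has SI base units: m^3
L reduces to the same SI base units, so it is a valid unit for volume.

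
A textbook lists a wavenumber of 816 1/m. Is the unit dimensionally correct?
Yes

wavenumber has SI base units: 1 / m
1/m reduces to the same SI base units, so it is a valid unit for wavenumber.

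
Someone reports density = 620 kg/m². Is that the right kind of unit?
No

density has SI base units: kg / m^3
kg/m² does NOT reduce to kg / m^3; a valid unit for density would be e.g. kg/m³.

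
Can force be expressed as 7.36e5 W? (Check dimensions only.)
No

force has SI base units: kg * m / s^2
W does NOT reduce to kg * m / s^2; a valid unit for force would be e.g. N.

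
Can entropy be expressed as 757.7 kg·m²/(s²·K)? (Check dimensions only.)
Yes

entropy has SI base units: kg * m^2 / (s^2 * K)
kg·m²/(s²·K) reduces to the same SI base units, so it is a valid unit for entropy.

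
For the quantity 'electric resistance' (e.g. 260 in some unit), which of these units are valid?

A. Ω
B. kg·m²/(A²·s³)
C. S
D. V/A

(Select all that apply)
A, B, D

electric resistance has SI base units: kg * m^2 / (A^2 * s^3)

Checking each option against kg * m^2 / (A^2 * s^3):
  A. Ω: ✓ matches
  B. kg·m²/(A²·s³): ✓ matches
  C. S: ✗ does not match
  D. V/A: ✓ matches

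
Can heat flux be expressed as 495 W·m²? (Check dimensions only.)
No

heat flux has SI base units: kg / s^3
W·m² does NOT reduce to kg / s^3; a valid unit for heat flux would be e.g. W/m².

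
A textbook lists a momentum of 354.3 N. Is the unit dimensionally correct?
No

momentum has SI base units: kg * m / s
N does NOT reduce to kg * m / s; a valid unit for momentum would be e.g. kg·m/s.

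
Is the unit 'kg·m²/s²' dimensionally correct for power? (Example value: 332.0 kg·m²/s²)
No

power has SI base units: kg * m^2 / s^3
kg·m²/s² does NOT reduce to kg * m^2 / s^3; a valid unit for power would be e.g. W.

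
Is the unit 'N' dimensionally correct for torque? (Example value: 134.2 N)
No

torque has SI base units: kg * m^2 / s^2
N does NOT reduce to kg * m^2 / s^2; a valid unit for torque would be e.g. N·m.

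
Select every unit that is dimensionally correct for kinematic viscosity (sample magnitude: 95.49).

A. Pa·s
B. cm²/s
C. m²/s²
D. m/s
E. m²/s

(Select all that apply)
B, E

kinematic viscosity has SI base units: m^2 / s

Checking each option against m^2 / s:
  A. Pa·s: ✗ does not match
  B. cm²/s: ✓ matches
  C. m²/s²: ✗ does not match
  D. m/s: ✗ does not match
  E. m²/s: ✓ matches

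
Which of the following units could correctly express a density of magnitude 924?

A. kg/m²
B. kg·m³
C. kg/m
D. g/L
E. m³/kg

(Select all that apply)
D

density has SI base units: kg / m^3

Checking each option against kg / m^3:
  A. kg/m²: ✗ does not match
  B. kg·m³: ✗ does not match
  C. kg/m: ✗ does not match
  D. g/L: ✓ matches
  E. m³/kg: ✗ does not match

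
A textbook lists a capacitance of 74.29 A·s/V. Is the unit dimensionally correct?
Yes

capacitance has SI base units: A^2 * s^4 / (kg * m^2)
A·s/V reduces to the same SI base units, so it is a valid unit for capacitance.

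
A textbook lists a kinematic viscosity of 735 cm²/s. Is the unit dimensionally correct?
Yes

kinematic viscosity has SI base units: m^2 / s
cm²/s reduces to the same SI base units, so it is a valid unit for kinematic viscosity.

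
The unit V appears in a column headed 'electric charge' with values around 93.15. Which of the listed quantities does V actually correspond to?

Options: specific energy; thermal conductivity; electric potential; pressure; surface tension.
electric potential

electric charge should have units dimensionally equivalent to A * s (e.g. C).
The given unit 'V' reduces to kg * m^2 / (A * s^3). Of the listed options, that is the dimensionality of electric potential.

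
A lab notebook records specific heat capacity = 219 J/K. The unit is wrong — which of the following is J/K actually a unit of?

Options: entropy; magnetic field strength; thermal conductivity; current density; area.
entropy

specific heat capacity should have units dimensionally equivalent to m^2 / (s^2 * K) (e.g. J/(kg·K)).
The given unit 'J/K' reduces to kg * m^2 / (s^2 * K). Of the listed options, that is the dimensionality of entropy.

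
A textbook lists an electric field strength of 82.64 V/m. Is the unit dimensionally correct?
Yes

electric field strength has SI base units: kg * m / (A * s^3)
V/m reduces to the same SI base units, so it is a valid unit for electric field strength.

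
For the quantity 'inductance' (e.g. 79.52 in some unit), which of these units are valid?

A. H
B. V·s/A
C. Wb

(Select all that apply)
A, B

inductance has SI base units: kg * m^2 / (A^2 * s^2)

Checking each option against kg * m^2 / (A^2 * s^2):
  A. H: ✓ matches
  B. V·s/A: ✓ matches
  C. Wb: ✗ does not match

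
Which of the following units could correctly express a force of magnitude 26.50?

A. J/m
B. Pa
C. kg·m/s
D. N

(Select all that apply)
A, D

force has SI base units: kg * m / s^2

Checking each option against kg * m / s^2:
  A. J/m: ✓ matches
  B. Pa: ✗ does not match
  C. kg·m/s: ✗ does not match
  D. N: ✓ matches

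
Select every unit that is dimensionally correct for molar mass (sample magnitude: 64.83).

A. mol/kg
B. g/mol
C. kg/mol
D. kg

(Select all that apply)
B, C

molar mass has SI base units: kg / mol

Checking each option against kg / mol:
  A. mol/kg: ✗ does not match
  B. g/mol: ✓ matches
  C. kg/mol: ✓ matches
  D. kg: ✗ does not match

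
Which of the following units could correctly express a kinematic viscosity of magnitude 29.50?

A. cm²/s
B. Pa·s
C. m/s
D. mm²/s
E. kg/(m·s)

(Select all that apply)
A, D

kinematic viscosity has SI base units: m^2 / s

Checking each option against m^2 / s:
  A. cm²/s: ✓ matches
  B. Pa·s: ✗ does not match
  C. m/s: ✗ does not match
  D. mm²/s: ✓ matches
  E. kg/(m·s): ✗ does not match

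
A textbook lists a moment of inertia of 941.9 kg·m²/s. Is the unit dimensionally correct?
No

moment of inertia has SI base units: kg * m^2
kg·m²/s does NOT reduce to kg * m^2; a valid unit for moment of inertia would be e.g. kg·m².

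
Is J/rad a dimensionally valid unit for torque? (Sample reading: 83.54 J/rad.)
Yes

torque has SI base units: kg * m^2 / s^2
J/rad reduces to the same SI base units, so it is a valid unit for torque.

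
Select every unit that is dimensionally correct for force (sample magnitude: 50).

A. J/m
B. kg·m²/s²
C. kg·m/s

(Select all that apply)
A

force has SI base units: kg * m / s^2

Checking each option against kg * m / s^2:
  A. J/m: ✓ matches
  B. kg·m²/s²: ✗ does not match
  C. kg·m/s: ✗ does not match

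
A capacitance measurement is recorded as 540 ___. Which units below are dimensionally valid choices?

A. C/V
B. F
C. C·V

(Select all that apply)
A, B

capacitance has SI base units: A^2 * s^4 / (kg * m^2)

Checking each option against A^2 * s^4 / (kg * m^2):
  A. C/V: ✓ matches
  B. F: ✓ matches
  C. C·V: ✗ does not match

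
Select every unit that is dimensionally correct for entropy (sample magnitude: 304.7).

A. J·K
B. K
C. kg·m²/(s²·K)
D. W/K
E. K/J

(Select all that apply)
C

entropy has SI base units: kg * m^2 / (s^2 * K)

Checking each option against kg * m^2 / (s^2 * K):
  A. J·K: ✗ does not match
  B. K: ✗ does not match
  C. kg·m²/(s²·K): ✓ matches
  D. W/K: ✗ does not match
  E. K/J: ✗ does not match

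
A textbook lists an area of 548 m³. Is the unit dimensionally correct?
No

area has SI base units: m^2
m³ does NOT reduce to m^2; a valid unit for area would be e.g. m².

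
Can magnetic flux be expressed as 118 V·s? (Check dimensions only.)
Yes

magnetic flux has SI base units: kg * m^2 / (A * s^2)
V·s reduces to the same SI base units, so it is a valid unit for magnetic flux.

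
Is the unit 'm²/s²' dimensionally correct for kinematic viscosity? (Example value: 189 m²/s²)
No

kinematic viscosity has SI base units: m^2 / s
m²/s² does NOT reduce to m^2 / s; a valid unit for kinematic viscosity would be e.g. m²/s.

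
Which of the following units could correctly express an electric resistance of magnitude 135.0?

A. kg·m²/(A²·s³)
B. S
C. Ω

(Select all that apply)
A, C

electric resistance has SI base units: kg * m^2 / (A^2 * s^3)

Checking each option against kg * m^2 / (A^2 * s^3):
  A. kg·m²/(A²·s³): ✓ matches
  B. S: ✗ does not match
  C. Ω: ✓ matches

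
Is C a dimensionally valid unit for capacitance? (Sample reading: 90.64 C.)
No

capacitance has SI base units: A^2 * s^4 / (kg * m^2)
C does NOT reduce to A^2 * s^4 / (kg * m^2); a valid unit for capacitance would be e.g. F.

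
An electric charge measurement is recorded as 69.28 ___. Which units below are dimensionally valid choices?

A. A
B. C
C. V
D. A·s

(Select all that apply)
B, D

electric charge has SI base units: A * s

Checking each option against A * s:
  A. A: ✗ does not match
  B. C: ✓ matches
  C. V: ✗ does not match
  D. A·s: ✓ matches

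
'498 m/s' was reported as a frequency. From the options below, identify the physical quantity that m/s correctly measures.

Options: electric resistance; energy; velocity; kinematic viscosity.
velocity

frequency should have units dimensionally equivalent to 1 / s (e.g. Hz).
The given unit 'm/s' reduces to m / s. Of the listed options, that is the dimensionality of velocity.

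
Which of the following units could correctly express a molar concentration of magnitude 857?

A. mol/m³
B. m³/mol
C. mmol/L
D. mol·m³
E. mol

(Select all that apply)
A, C

molar concentration has SI base units: mol / m^3

Checking each option against mol / m^3:
  A. mol/m³: ✓ matches
  B. m³/mol: ✗ does not match
  C. mmol/L: ✓ matches
  D. mol·m³: ✗ does not match
  E. mol: ✗ does not match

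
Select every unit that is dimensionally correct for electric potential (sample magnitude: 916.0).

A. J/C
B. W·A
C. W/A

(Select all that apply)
A, C

electric potential has SI base units: kg * m^2 / (A * s^3)

Checking each option against kg * m^2 / (A * s^3):
  A. J/C: ✓ matches
  B. W·A: ✗ does not match
  C. W/A: ✓ matches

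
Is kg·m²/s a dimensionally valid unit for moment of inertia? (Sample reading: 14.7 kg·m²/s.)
No

moment of inertia has SI base units: kg * m^2
kg·m²/s does NOT reduce to kg * m^2; a valid unit for moment of inertia would be e.g. kg·m².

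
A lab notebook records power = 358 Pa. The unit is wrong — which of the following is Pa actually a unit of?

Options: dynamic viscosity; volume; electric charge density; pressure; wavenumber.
pressure

power should have units dimensionally equivalent to kg * m^2 / s^3 (e.g. W).
The given unit 'Pa' reduces to kg / (m * s^2). Of the listed options, that is the dimensionality of pressure.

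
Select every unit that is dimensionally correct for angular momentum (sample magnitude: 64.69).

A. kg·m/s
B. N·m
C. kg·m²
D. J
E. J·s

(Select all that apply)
E

angular momentum has SI base units: kg * m^2 / s

Checking each option against kg * m^2 / s:
  A. kg·m/s: ✗ does not match
  B. N·m: ✗ does not match
  C. kg·m²: ✗ does not match
  D. J: ✗ does not match
  E. J·s: ✓ matches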